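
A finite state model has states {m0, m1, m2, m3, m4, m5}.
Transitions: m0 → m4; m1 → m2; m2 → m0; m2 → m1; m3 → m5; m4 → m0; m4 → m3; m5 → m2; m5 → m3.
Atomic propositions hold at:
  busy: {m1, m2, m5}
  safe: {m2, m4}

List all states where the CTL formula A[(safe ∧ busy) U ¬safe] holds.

Sat(safe ∧ busy) = {m2}
Sat(¬safe) = {m0, m1, m3, m5}
A[(safe ∧ busy) U ¬safe]: least fixpoint, start Z0 = Sat(¬safe) = {m0, m1, m3, m5}, add states in Sat(safe ∧ busy) with every successor in Z. Z1 = {m0, m1, m2, m3, m5}; fixed.
Sat(A[(safe ∧ busy) U ¬safe]) = {m0, m1, m2, m3, m5}

{m0, m1, m2, m3, m5}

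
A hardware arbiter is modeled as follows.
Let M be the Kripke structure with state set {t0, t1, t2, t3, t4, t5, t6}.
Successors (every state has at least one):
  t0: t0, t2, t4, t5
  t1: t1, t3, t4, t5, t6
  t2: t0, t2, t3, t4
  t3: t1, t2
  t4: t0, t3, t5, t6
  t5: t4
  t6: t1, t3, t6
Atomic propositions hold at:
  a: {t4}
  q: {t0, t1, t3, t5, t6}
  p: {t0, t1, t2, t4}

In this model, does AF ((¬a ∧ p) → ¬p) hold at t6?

Sat(¬a) = {t0, t1, t2, t3, t5, t6}
Sat(¬a ∧ p) = {t0, t1, t2}
Sat(¬p) = {t3, t5, t6}
Sat((¬a ∧ p) → ¬p) = {t3, t4, t5, t6}
AF ((¬a ∧ p) → ¬p): least fixpoint, start Z0 = {t3, t4, t5, t6}, add states with every successor in Z. Already a fixed point.
Sat(AF ((¬a ∧ p) → ¬p)) = {t3, t4, t5, t6}
t6 ∈ Sat(AF ((¬a ∧ p) → ¬p)) = {t3, t4, t5, t6}, so the formula holds at t6.

Yes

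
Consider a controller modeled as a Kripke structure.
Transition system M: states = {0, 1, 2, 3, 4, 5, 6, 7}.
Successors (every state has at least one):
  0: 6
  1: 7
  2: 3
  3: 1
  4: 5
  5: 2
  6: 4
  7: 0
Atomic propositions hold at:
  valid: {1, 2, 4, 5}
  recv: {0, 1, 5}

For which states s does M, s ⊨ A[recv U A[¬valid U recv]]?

Sat(¬valid) = {0, 3, 6, 7}
A[¬valid U recv]: least fixpoint, start Z0 = Sat(recv) = {0, 1, 5}, add states in Sat(¬valid) with every successor in Z. Z1 = {0, 1, 3, 5, 7}; fixed.
Sat(A[¬valid U recv]) = {0, 1, 3, 5, 7}
A[recv U A[¬valid U recv]]: least fixpoint, start Z0 = Sat(A[¬valid U recv]) = {0, 1, 3, 5, 7}, add states in Sat(recv) with every successor in Z. Already a fixed point.
Sat(A[recv U A[¬valid U recv]]) = {0, 1, 3, 5, 7}

{0, 1, 3, 5, 7}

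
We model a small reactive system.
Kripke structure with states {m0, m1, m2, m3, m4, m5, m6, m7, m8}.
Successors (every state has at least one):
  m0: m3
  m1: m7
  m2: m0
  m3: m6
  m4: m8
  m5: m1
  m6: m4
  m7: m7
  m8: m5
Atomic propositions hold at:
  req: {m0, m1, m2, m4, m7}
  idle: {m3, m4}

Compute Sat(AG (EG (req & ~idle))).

{m1, m7}

Sat(~idle) = {m0, m1, m2, m5, m6, m7, m8}
Sat(req & ~idle) = {m0, m1, m2, m7}
EG (req & ~idle): greatest fixpoint, start Z0 = {m0, m1, m2, m7}, keep only states in Sat with some successor in Z. Z1 = {m1, m2, m7}; Z2 = {m1, m7}; fixed.
Sat(EG (req & ~idle)) = {m1, m7}
AG (EG (req & ~idle)): greatest fixpoint, start Z0 = {m1, m7}, keep only states in Sat with every successor in Z. Already a fixed point.
Sat(AG (EG (req & ~idle))) = {m1, m7}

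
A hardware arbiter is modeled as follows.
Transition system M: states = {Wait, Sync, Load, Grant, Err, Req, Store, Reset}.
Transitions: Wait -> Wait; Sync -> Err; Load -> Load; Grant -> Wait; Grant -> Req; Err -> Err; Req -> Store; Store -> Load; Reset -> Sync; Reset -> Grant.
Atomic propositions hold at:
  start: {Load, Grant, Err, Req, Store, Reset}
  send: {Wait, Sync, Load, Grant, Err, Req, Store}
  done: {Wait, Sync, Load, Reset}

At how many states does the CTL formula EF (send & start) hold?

Sat(send & start) = {Load, Grant, Err, Req, Store}
EF (send & start): least fixpoint, start Z0 = {Load, Grant, Err, Req, Store}, add states with some successor in Z. Z1 = {Sync, Load, Grant, Err, Req, Store, Reset}; fixed.
Sat(EF (send & start)) = {Sync, Load, Grant, Err, Req, Store, Reset}
|Sat(EF (send & start))| = |{Sync, Load, Grant, Err, Req, Store, Reset}| = 7.

7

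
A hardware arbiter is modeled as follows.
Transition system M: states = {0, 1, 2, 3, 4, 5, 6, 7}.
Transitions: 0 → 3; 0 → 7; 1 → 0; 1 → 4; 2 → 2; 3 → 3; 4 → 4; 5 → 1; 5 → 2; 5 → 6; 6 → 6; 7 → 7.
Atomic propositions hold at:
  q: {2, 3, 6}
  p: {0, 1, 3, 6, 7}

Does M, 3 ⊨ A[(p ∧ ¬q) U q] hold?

Sat(¬q) = {0, 1, 4, 5, 7}
Sat(p ∧ ¬q) = {0, 1, 7}
A[(p ∧ ¬q) U q]: least fixpoint, start Z0 = Sat(q) = {2, 3, 6}, add states in Sat(p ∧ ¬q) with every successor in Z. Already a fixed point.
Sat(A[(p ∧ ¬q) U q]) = {2, 3, 6}
3 ∈ Sat(A[(p ∧ ¬q) U q]) = {2, 3, 6}, so the formula holds at 3.

Yes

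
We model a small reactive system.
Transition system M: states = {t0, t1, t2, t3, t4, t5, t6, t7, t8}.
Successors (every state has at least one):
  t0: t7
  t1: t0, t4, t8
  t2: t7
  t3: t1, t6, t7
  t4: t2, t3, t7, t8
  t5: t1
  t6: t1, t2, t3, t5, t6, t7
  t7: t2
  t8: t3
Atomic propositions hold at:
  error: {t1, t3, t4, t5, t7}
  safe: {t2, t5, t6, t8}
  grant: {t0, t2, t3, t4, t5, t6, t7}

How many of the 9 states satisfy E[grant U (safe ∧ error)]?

4

Sat(safe ∧ error) = {t5}
E[grant U (safe ∧ error)]: least fixpoint, start Z0 = Sat((safe ∧ error)) = {t5}, add states in Sat(grant) with some successor in Z. Z1 = {t5, t6}; Z2 = {t3, t5, t6}; Z3 = {t3, t4, t5, t6}; fixed.
Sat(E[grant U (safe ∧ error)]) = {t3, t4, t5, t6}
|Sat(E[grant U (safe ∧ error)])| = |{t3, t4, t5, t6}| = 4.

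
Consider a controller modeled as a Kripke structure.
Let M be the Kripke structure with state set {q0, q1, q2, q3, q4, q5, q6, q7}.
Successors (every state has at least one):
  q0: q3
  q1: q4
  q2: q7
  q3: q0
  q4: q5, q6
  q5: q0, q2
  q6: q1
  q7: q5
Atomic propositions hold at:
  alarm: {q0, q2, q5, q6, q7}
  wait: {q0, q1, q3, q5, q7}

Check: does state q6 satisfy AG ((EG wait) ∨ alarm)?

EG wait: greatest fixpoint, start Z0 = {q0, q1, q3, q5, q7}, keep only states in Sat with some successor in Z. Z1 = {q0, q3, q5, q7}; fixed.
Sat(EG wait) = {q0, q3, q5, q7}
Sat((EG wait) ∨ alarm) = {q0, q2, q3, q5, q6, q7}
AG ((EG wait) ∨ alarm): greatest fixpoint, start Z0 = {q0, q2, q3, q5, q6, q7}, keep only states in Sat with every successor in Z. Z1 = {q0, q2, q3, q5, q7}; fixed.
Sat(AG ((EG wait) ∨ alarm)) = {q0, q2, q3, q5, q7}
q6 ∉ Sat(AG ((EG wait) ∨ alarm)) = {q0, q2, q3, q5, q7}, so the formula does not hold at q6.

No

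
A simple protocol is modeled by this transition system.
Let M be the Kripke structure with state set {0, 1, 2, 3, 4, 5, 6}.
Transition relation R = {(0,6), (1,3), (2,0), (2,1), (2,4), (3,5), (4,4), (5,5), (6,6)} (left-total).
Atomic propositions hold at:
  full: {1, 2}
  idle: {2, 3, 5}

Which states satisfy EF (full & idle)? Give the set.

Sat(full & idle) = {2}
EF (full & idle): least fixpoint, start Z0 = {2}, add states with some successor in Z. Already a fixed point.
Sat(EF (full & idle)) = {2}

{2}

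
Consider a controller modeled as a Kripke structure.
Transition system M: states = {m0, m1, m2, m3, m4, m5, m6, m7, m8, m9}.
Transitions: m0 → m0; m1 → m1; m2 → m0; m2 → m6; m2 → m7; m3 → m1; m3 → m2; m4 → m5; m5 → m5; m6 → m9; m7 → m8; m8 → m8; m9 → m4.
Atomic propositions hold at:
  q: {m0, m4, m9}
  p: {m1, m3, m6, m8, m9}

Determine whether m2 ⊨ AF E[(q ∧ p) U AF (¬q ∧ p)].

Sat(q ∧ p) = {m9}
Sat(¬q) = {m1, m2, m3, m5, m6, m7, m8}
Sat(¬q ∧ p) = {m1, m3, m6, m8}
AF (¬q ∧ p): least fixpoint, start Z0 = {m1, m3, m6, m8}, add states with every successor in Z. Z1 = {m1, m3, m6, m7, m8}; fixed.
Sat(AF (¬q ∧ p)) = {m1, m3, m6, m7, m8}
E[(q ∧ p) U AF (¬q ∧ p)]: least fixpoint, start Z0 = Sat(AF (¬q ∧ p)) = {m1, m3, m6, m7, m8}, add states in Sat(q ∧ p) with some successor in Z. Already a fixed point.
Sat(E[(q ∧ p) U AF (¬q ∧ p)]) = {m1, m3, m6, m7, m8}
AF E[(q ∧ p) U AF (¬q ∧ p)]: least fixpoint, start Z0 = {m1, m3, m6, m7, m8}, add states with every successor in Z. Already a fixed point.
Sat(AF E[(q ∧ p) U AF (¬q ∧ p)]) = {m1, m3, m6, m7, m8}
m2 ∉ Sat(AF E[(q ∧ p) U AF (¬q ∧ p)]) = {m1, m3, m6, m7, m8}, so the formula does not hold at m2.

No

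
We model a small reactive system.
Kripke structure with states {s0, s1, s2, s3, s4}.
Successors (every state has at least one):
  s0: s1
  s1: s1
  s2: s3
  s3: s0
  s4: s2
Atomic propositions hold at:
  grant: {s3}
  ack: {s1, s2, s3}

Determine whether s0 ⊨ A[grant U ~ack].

Yes

Sat(~ack) = {s0, s4}
A[grant U ~ack]: least fixpoint, start Z0 = Sat(~ack) = {s0, s4}, add states in Sat(grant) with every successor in Z. Z1 = {s0, s3, s4}; fixed.
Sat(A[grant U ~ack]) = {s0, s3, s4}
s0 ∈ Sat(A[grant U ~ack]) = {s0, s3, s4}, so the formula holds at s0.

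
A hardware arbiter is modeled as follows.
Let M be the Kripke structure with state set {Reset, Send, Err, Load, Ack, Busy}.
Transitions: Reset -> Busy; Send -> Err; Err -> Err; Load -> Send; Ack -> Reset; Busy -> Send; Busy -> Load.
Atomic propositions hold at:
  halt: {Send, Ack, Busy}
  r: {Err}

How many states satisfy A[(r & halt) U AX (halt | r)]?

4

Sat(r & halt) = ∅
Sat(halt | r) = {Send, Err, Ack, Busy}
Sat(AX (halt | r)) = {s : every successor in {Send, Err, Ack, Busy}} = {Reset, Send, Err, Load}
A[(r & halt) U AX (halt | r)]: least fixpoint, start Z0 = Sat(AX (halt | r)) = {Reset, Send, Err, Load}, add states in Sat(r & halt) with every successor in Z. Already a fixed point.
Sat(A[(r & halt) U AX (halt | r)]) = {Reset, Send, Err, Load}
|Sat(A[(r & halt) U AX (halt | r)])| = |{Reset, Send, Err, Load}| = 4.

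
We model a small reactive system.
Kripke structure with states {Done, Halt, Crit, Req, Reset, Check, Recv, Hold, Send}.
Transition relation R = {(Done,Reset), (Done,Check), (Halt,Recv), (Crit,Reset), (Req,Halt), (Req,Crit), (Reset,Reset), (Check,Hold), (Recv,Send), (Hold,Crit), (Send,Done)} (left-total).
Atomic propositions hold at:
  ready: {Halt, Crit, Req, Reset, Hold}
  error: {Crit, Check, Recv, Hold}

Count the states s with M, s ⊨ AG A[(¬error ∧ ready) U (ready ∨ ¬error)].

3

Sat(¬error) = {Done, Halt, Req, Reset, Send}
Sat(¬error ∧ ready) = {Halt, Req, Reset}
Sat(ready ∨ ¬error) = {Done, Halt, Crit, Req, Reset, Hold, Send}
A[(¬error ∧ ready) U (ready ∨ ¬error)]: least fixpoint, start Z0 = Sat((ready ∨ ¬error)) = {Done, Halt, Crit, Req, Reset, Hold, Send}, add states in Sat(¬error ∧ ready) with every successor in Z. Already a fixed point.
Sat(A[(¬error ∧ ready) U (ready ∨ ¬error)]) = {Done, Halt, Crit, Req, Reset, Hold, Send}
AG A[(¬error ∧ ready) U (ready ∨ ¬error)]: greatest fixpoint, start Z0 = {Done, Halt, Crit, Req, Reset, Hold, Send}, keep only states in Sat with every successor in Z. Z1 = {Crit, Req, Reset, Hold, Send}; Z2 = {Crit, Reset, Hold}; fixed.
Sat(AG A[(¬error ∧ ready) U (ready ∨ ¬error)]) = {Crit, Reset, Hold}
|Sat(AG A[(¬error ∧ ready) U (ready ∨ ¬error)])| = |{Crit, Reset, Hold}| = 3.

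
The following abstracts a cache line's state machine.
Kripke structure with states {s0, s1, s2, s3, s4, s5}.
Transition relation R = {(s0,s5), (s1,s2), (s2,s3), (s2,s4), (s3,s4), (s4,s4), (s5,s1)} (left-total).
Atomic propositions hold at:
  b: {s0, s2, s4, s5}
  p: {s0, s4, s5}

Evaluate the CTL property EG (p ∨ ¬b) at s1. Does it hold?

Sat(¬b) = {s1, s3}
Sat(p ∨ ¬b) = {s0, s1, s3, s4, s5}
EG (p ∨ ¬b): greatest fixpoint, start Z0 = {s0, s1, s3, s4, s5}, keep only states in Sat with some successor in Z. Z1 = {s0, s3, s4, s5}; Z2 = {s0, s3, s4}; Z3 = {s3, s4}; fixed.
Sat(EG (p ∨ ¬b)) = {s3, s4}
s1 ∉ Sat(EG (p ∨ ¬b)) = {s3, s4}, so the formula does not hold at s1.

No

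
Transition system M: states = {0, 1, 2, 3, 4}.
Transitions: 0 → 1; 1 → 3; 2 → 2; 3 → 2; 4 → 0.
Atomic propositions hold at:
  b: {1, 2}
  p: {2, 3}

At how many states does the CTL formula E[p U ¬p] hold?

Sat(¬p) = {0, 1, 4}
E[p U ¬p]: least fixpoint, start Z0 = Sat(¬p) = {0, 1, 4}, add states in Sat(p) with some successor in Z. Already a fixed point.
Sat(E[p U ¬p]) = {0, 1, 4}
|Sat(E[p U ¬p])| = |{0, 1, 4}| = 3.

3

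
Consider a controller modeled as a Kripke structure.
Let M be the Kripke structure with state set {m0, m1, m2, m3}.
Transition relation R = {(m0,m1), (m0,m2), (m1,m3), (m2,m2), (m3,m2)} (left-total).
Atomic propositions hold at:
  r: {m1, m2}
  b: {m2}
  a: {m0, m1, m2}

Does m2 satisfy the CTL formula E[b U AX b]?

Sat(AX b) = {s : every successor in {m2}} = {m2, m3}
E[b U AX b]: least fixpoint, start Z0 = Sat(AX b) = {m2, m3}, add states in Sat(b) with some successor in Z. Already a fixed point.
Sat(E[b U AX b]) = {m2, m3}
m2 ∈ Sat(E[b U AX b]) = {m2, m3}, so the formula holds at m2.

Yes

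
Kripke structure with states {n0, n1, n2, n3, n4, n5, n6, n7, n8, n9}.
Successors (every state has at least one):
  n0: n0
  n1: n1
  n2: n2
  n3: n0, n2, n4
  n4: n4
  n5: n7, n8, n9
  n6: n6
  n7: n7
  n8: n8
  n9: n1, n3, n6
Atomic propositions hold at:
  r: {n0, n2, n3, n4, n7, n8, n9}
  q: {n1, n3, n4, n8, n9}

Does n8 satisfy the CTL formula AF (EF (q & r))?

Yes

Sat(q & r) = {n3, n4, n8, n9}
EF (q & r): least fixpoint, start Z0 = {n3, n4, n8, n9}, add states with some successor in Z. Z1 = {n3, n4, n5, n8, n9}; fixed.
Sat(EF (q & r)) = {n3, n4, n5, n8, n9}
AF (EF (q & r)): least fixpoint, start Z0 = {n3, n4, n5, n8, n9}, add states with every successor in Z. Already a fixed point.
Sat(AF (EF (q & r))) = {n3, n4, n5, n8, n9}
n8 ∈ Sat(AF (EF (q & r))) = {n3, n4, n5, n8, n9}, so the formula holds at n8.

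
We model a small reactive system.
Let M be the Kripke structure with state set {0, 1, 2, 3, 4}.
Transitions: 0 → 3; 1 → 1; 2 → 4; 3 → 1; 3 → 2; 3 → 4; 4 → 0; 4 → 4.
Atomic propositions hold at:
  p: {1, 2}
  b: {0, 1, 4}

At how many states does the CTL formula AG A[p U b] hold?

1

A[p U b]: least fixpoint, start Z0 = Sat(b) = {0, 1, 4}, add states in Sat(p) with every successor in Z. Z1 = {0, 1, 2, 4}; fixed.
Sat(A[p U b]) = {0, 1, 2, 4}
AG A[p U b]: greatest fixpoint, start Z0 = {0, 1, 2, 4}, keep only states in Sat with every successor in Z. Z1 = {1, 2, 4}; Z2 = {1, 2}; Z3 = {1}; fixed.
Sat(AG A[p U b]) = {1}
|Sat(AG A[p U b])| = |{1}| = 1.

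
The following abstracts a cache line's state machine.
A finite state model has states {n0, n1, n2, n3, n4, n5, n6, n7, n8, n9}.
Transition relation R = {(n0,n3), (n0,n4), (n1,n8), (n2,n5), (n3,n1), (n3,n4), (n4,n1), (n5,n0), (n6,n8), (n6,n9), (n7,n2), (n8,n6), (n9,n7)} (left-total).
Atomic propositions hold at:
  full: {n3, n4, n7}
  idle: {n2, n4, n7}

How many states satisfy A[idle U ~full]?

9

Sat(~full) = {n0, n1, n2, n5, n6, n8, n9}
A[idle U ~full]: least fixpoint, start Z0 = Sat(~full) = {n0, n1, n2, n5, n6, n8, n9}, add states in Sat(idle) with every successor in Z. Z1 = {n0, n1, n2, n4, n5, n6, n7, n8, n9}; fixed.
Sat(A[idle U ~full]) = {n0, n1, n2, n4, n5, n6, n7, n8, n9}
|Sat(A[idle U ~full])| = |{n0, n1, n2, n4, n5, n6, n7, n8, n9}| = 9.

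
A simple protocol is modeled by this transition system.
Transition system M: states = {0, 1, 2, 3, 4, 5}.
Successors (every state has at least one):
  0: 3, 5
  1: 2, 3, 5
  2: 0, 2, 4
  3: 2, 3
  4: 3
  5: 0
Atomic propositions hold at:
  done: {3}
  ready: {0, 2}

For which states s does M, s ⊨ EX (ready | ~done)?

Sat(~done) = {0, 1, 2, 4, 5}
Sat(ready | ~done) = {0, 1, 2, 4, 5}
Sat(EX (ready | ~done)) = {s : some successor in {0, 1, 2, 4, 5}} = {0, 1, 2, 3, 5}

{0, 1, 2, 3, 5}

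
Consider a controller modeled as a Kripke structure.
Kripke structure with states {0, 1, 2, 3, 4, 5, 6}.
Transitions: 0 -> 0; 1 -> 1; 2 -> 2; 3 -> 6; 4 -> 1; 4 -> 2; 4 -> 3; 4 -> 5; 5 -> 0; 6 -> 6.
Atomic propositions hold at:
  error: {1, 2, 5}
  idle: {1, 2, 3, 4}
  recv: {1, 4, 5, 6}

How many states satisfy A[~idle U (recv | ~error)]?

Sat(~idle) = {0, 5, 6}
Sat(~error) = {0, 3, 4, 6}
Sat(recv | ~error) = {0, 1, 3, 4, 5, 6}
A[~idle U (recv | ~error)]: least fixpoint, start Z0 = Sat((recv | ~error)) = {0, 1, 3, 4, 5, 6}, add states in Sat(~idle) with every successor in Z. Already a fixed point.
Sat(A[~idle U (recv | ~error)]) = {0, 1, 3, 4, 5, 6}
|Sat(A[~idle U (recv | ~error)])| = |{0, 1, 3, 4, 5, 6}| = 6.

6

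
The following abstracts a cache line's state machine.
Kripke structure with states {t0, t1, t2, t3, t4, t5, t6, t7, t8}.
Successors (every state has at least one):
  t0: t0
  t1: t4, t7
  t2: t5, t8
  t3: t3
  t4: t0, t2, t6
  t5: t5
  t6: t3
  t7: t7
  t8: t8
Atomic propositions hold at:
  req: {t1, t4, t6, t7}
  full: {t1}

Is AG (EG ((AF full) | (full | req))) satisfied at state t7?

Yes

AF full: least fixpoint, start Z0 = {t1}, add states with every successor in Z. Already a fixed point.
Sat(AF full) = {t1}
Sat(full | req) = {t1, t4, t6, t7}
Sat((AF full) | (full | req)) = {t1, t4, t6, t7}
EG ((AF full) | (full | req)): greatest fixpoint, start Z0 = {t1, t4, t6, t7}, keep only states in Sat with some successor in Z. Z1 = {t1, t4, t7}; Z2 = {t1, t7}; fixed.
Sat(EG ((AF full) | (full | req))) = {t1, t7}
AG (EG ((AF full) | (full | req))): greatest fixpoint, start Z0 = {t1, t7}, keep only states in Sat with every successor in Z. Z1 = {t7}; fixed.
Sat(AG (EG ((AF full) | (full | req)))) = {t7}
t7 ∈ Sat(AG (EG ((AF full) | (full | req)))) = {t7}, so the formula holds at t7.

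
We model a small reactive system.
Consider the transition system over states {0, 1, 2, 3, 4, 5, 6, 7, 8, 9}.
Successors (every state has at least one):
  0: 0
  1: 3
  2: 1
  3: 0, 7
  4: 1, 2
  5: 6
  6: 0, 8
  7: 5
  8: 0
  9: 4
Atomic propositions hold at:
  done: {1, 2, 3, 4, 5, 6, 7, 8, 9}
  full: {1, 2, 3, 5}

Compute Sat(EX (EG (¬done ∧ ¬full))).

{0, 3, 6, 8}

Sat(¬done) = {0}
Sat(¬full) = {0, 4, 6, 7, 8, 9}
Sat(¬done ∧ ¬full) = {0}
EG (¬done ∧ ¬full): greatest fixpoint, start Z0 = {0}, keep only states in Sat with some successor in Z. Already a fixed point.
Sat(EG (¬done ∧ ¬full)) = {0}
Sat(EX (EG (¬done ∧ ¬full))) = {s : some successor in {0}} = {0, 3, 6, 8}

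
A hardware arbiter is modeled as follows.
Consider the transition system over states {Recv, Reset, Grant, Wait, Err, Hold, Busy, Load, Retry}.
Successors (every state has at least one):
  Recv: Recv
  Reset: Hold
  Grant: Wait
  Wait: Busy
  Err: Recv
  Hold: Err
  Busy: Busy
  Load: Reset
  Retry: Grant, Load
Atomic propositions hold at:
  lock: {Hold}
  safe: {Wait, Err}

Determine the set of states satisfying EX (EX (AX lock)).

{Retry}

Sat(AX lock) = {s : every successor in {Hold}} = {Reset}
Sat(EX (AX lock)) = {s : some successor in {Reset}} = {Load}
Sat(EX (EX (AX lock))) = {s : some successor in {Load}} = {Retry}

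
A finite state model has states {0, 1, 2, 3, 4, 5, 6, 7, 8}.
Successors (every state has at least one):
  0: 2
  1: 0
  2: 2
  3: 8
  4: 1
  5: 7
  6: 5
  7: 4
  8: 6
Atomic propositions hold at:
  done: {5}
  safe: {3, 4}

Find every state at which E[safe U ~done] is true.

{0, 1, 2, 3, 4, 6, 7, 8}

Sat(~done) = {0, 1, 2, 3, 4, 6, 7, 8}
E[safe U ~done]: least fixpoint, start Z0 = Sat(~done) = {0, 1, 2, 3, 4, 6, 7, 8}, add states in Sat(safe) with some successor in Z. Already a fixed point.
Sat(E[safe U ~done]) = {0, 1, 2, 3, 4, 6, 7, 8}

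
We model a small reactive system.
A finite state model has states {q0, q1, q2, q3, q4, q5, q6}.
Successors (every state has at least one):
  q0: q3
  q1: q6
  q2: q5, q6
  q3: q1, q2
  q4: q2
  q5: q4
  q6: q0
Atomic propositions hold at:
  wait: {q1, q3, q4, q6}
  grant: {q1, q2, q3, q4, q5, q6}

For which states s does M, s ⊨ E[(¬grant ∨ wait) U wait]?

Sat(¬grant) = {q0}
Sat(¬grant ∨ wait) = {q0, q1, q3, q4, q6}
E[(¬grant ∨ wait) U wait]: least fixpoint, start Z0 = Sat(wait) = {q1, q3, q4, q6}, add states in Sat(¬grant ∨ wait) with some successor in Z. Z1 = {q0, q1, q3, q4, q6}; fixed.
Sat(E[(¬grant ∨ wait) U wait]) = {q0, q1, q3, q4, q6}

{q0, q1, q3, q4, q6}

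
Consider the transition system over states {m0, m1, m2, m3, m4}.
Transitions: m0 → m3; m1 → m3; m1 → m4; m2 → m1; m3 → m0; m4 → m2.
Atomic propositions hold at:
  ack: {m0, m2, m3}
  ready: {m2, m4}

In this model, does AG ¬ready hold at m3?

Yes

Sat(¬ready) = {m0, m1, m3}
AG ¬ready: greatest fixpoint, start Z0 = {m0, m1, m3}, keep only states in Sat with every successor in Z. Z1 = {m0, m3}; fixed.
Sat(AG ¬ready) = {m0, m3}
m3 ∈ Sat(AG ¬ready) = {m0, m3}, so the formula holds at m3.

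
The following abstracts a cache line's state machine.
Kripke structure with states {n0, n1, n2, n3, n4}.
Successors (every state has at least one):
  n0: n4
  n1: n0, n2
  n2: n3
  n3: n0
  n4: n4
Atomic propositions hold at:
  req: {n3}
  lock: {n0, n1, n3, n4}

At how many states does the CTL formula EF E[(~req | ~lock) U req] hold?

3

Sat(~req) = {n0, n1, n2, n4}
Sat(~lock) = {n2}
Sat(~req | ~lock) = {n0, n1, n2, n4}
E[(~req | ~lock) U req]: least fixpoint, start Z0 = Sat(req) = {n3}, add states in Sat(~req | ~lock) with some successor in Z. Z1 = {n2, n3}; Z2 = {n1, n2, n3}; fixed.
Sat(E[(~req | ~lock) U req]) = {n1, n2, n3}
EF E[(~req | ~lock) U req]: least fixpoint, start Z0 = {n1, n2, n3}, add states with some successor in Z. Already a fixed point.
Sat(EF E[(~req | ~lock) U req]) = {n1, n2, n3}
|Sat(EF E[(~req | ~lock) U req])| = |{n1, n2, n3}| = 3.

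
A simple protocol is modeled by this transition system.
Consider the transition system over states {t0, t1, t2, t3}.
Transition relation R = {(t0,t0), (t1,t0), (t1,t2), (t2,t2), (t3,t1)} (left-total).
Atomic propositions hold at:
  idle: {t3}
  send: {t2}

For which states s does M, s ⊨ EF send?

EF send: least fixpoint, start Z0 = {t2}, add states with some successor in Z. Z1 = {t1, t2}; Z2 = {t1, t2, t3}; fixed.
Sat(EF send) = {t1, t2, t3}

{t1, t2, t3}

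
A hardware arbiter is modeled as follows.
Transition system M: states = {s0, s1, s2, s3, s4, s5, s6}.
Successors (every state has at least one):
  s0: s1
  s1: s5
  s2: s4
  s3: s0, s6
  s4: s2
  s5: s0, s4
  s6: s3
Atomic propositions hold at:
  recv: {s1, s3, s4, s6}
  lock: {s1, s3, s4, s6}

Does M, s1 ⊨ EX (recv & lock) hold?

No

Sat(recv & lock) = {s1, s3, s4, s6}
Sat(EX (recv & lock)) = {s : some successor in {s1, s3, s4, s6}} = {s0, s2, s3, s5, s6}
s1 ∉ Sat(EX (recv & lock)) = {s0, s2, s3, s5, s6}, so the formula does not hold at s1.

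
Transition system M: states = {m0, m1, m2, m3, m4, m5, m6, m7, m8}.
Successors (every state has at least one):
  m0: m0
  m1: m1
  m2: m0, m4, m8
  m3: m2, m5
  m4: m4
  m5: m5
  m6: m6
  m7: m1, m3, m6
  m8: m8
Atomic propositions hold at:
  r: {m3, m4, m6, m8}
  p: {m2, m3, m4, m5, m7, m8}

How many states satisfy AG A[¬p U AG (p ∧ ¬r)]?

1

Sat(¬p) = {m0, m1, m6}
Sat(¬r) = {m0, m1, m2, m5, m7}
Sat(p ∧ ¬r) = {m2, m5, m7}
AG (p ∧ ¬r): greatest fixpoint, start Z0 = {m2, m5, m7}, keep only states in Sat with every successor in Z. Z1 = {m5}; fixed.
Sat(AG (p ∧ ¬r)) = {m5}
A[¬p U AG (p ∧ ¬r)]: least fixpoint, start Z0 = Sat(AG (p ∧ ¬r)) = {m5}, add states in Sat(¬p) with every successor in Z. Already a fixed point.
Sat(A[¬p U AG (p ∧ ¬r)]) = {m5}
AG A[¬p U AG (p ∧ ¬r)]: greatest fixpoint, start Z0 = {m5}, keep only states in Sat with every successor in Z. Already a fixed point.
Sat(AG A[¬p U AG (p ∧ ¬r)]) = {m5}
|Sat(AG A[¬p U AG (p ∧ ¬r)])| = |{m5}| = 1.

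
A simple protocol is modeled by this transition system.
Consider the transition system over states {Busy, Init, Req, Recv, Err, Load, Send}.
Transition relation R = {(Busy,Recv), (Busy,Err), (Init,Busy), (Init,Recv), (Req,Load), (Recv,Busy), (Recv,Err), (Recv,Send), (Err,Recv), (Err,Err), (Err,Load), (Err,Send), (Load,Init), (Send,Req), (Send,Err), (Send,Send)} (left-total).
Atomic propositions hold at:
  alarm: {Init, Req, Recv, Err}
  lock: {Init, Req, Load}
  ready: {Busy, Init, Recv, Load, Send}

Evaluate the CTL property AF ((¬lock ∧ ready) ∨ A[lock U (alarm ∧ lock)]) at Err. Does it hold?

Sat(¬lock) = {Busy, Recv, Err, Send}
Sat(¬lock ∧ ready) = {Busy, Recv, Send}
Sat(alarm ∧ lock) = {Init, Req}
A[lock U (alarm ∧ lock)]: least fixpoint, start Z0 = Sat((alarm ∧ lock)) = {Init, Req}, add states in Sat(lock) with every successor in Z. Z1 = {Init, Req, Load}; fixed.
Sat(A[lock U (alarm ∧ lock)]) = {Init, Req, Load}
Sat((¬lock ∧ ready) ∨ A[lock U (alarm ∧ lock)]) = {Busy, Init, Req, Recv, Load, Send}
AF ((¬lock ∧ ready) ∨ A[lock U (alarm ∧ lock)]): least fixpoint, start Z0 = {Busy, Init, Req, Recv, Load, Send}, add states with every successor in Z. Already a fixed point.
Sat(AF ((¬lock ∧ ready) ∨ A[lock U (alarm ∧ lock)])) = {Busy, Init, Req, Recv, Load, Send}
Err ∉ Sat(AF ((¬lock ∧ ready) ∨ A[lock U (alarm ∧ lock)])) = {Busy, Init, Req, Recv, Load, Send}, so the formula does not hold at Err.

No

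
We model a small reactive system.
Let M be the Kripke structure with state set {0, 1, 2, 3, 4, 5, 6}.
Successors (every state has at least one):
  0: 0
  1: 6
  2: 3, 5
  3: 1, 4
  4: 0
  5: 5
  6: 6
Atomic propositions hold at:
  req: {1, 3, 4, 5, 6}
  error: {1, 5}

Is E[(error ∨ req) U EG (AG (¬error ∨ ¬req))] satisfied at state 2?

No

Sat(error ∨ req) = {1, 3, 4, 5, 6}
Sat(¬error) = {0, 2, 3, 4, 6}
Sat(¬req) = {0, 2}
Sat(¬error ∨ ¬req) = {0, 2, 3, 4, 6}
AG (¬error ∨ ¬req): greatest fixpoint, start Z0 = {0, 2, 3, 4, 6}, keep only states in Sat with every successor in Z. Z1 = {0, 4, 6}; fixed.
Sat(AG (¬error ∨ ¬req)) = {0, 4, 6}
EG (AG (¬error ∨ ¬req)): greatest fixpoint, start Z0 = {0, 4, 6}, keep only states in Sat with some successor in Z. Already a fixed point.
Sat(EG (AG (¬error ∨ ¬req))) = {0, 4, 6}
E[(error ∨ req) U EG (AG (¬error ∨ ¬req))]: least fixpoint, start Z0 = Sat(EG (AG (¬error ∨ ¬req))) = {0, 4, 6}, add states in Sat(error ∨ req) with some successor in Z. Z1 = {0, 1, 3, 4, 6}; fixed.
Sat(E[(error ∨ req) U EG (AG (¬error ∨ ¬req))]) = {0, 1, 3, 4, 6}
2 ∉ Sat(E[(error ∨ req) U EG (AG (¬error ∨ ¬req))]) = {0, 1, 3, 4, 6}, so the formula does not hold at 2.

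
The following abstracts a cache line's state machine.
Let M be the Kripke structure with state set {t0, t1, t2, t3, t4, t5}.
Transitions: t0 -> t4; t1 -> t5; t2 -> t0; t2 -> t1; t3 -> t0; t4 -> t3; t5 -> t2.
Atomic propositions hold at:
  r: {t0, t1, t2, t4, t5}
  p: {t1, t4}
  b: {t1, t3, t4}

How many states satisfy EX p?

2

Sat(EX p) = {s : some successor in {t1, t4}} = {t0, t2}
|Sat(EX p)| = |{t0, t2}| = 2.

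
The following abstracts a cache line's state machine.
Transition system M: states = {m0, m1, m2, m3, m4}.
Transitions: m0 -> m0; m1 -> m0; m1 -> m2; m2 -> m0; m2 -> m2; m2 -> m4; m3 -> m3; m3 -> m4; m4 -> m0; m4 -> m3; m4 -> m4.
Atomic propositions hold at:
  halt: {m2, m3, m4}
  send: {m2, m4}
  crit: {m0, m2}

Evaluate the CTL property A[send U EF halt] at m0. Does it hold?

EF halt: least fixpoint, start Z0 = {m2, m3, m4}, add states with some successor in Z. Z1 = {m1, m2, m3, m4}; fixed.
Sat(EF halt) = {m1, m2, m3, m4}
A[send U EF halt]: least fixpoint, start Z0 = Sat(EF halt) = {m1, m2, m3, m4}, add states in Sat(send) with every successor in Z. Already a fixed point.
Sat(A[send U EF halt]) = {m1, m2, m3, m4}
m0 ∉ Sat(A[send U EF halt]) = {m1, m2, m3, m4}, so the formula does not hold at m0.

No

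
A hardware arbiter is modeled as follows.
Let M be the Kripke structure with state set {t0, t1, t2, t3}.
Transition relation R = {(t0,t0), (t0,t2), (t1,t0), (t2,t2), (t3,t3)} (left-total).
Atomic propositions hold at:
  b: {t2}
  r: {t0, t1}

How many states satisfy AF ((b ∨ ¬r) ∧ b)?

1

Sat(¬r) = {t2, t3}
Sat(b ∨ ¬r) = {t2, t3}
Sat((b ∨ ¬r) ∧ b) = {t2}
AF ((b ∨ ¬r) ∧ b): least fixpoint, start Z0 = {t2}, add states with every successor in Z. Already a fixed point.
Sat(AF ((b ∨ ¬r) ∧ b)) = {t2}
|Sat(AF ((b ∨ ¬r) ∧ b))| = |{t2}| = 1.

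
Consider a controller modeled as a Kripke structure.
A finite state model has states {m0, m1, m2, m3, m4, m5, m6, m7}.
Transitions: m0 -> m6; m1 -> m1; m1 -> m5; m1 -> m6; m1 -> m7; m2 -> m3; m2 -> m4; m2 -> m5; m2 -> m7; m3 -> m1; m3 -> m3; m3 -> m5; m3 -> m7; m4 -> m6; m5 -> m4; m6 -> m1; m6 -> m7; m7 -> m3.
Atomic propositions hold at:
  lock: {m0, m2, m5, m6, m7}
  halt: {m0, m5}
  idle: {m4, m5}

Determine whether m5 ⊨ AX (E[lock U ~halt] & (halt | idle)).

Sat(~halt) = {m1, m2, m3, m4, m6, m7}
E[lock U ~halt]: least fixpoint, start Z0 = Sat(~halt) = {m1, m2, m3, m4, m6, m7}, add states in Sat(lock) with some successor in Z. Z1 = {m0, m1, m2, m3, m4, m5, m6, m7}; fixed.
Sat(E[lock U ~halt]) = {m0, m1, m2, m3, m4, m5, m6, m7}
Sat(halt | idle) = {m0, m4, m5}
Sat(E[lock U ~halt] & (halt | idle)) = {m0, m4, m5}
Sat(AX (E[lock U ~halt] & (halt | idle))) = {s : every successor in {m0, m4, m5}} = {m5}
m5 ∈ Sat(AX (E[lock U ~halt] & (halt | idle))) = {m5}, so the formula holds at m5.

Yes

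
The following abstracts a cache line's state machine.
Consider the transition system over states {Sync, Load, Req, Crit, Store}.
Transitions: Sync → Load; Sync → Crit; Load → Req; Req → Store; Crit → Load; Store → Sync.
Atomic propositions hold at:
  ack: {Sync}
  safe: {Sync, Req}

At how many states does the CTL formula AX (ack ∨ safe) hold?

Sat(ack ∨ safe) = {Sync, Req}
Sat(AX (ack ∨ safe)) = {s : every successor in {Sync, Req}} = {Load, Store}
|Sat(AX (ack ∨ safe))| = |{Load, Store}| = 2.

2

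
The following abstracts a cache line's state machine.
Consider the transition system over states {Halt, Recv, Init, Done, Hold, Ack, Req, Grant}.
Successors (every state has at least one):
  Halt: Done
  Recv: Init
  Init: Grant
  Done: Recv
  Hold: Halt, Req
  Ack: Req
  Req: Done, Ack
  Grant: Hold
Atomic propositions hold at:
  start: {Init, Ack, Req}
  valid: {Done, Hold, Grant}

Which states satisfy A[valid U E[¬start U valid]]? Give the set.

Sat(¬start) = {Halt, Recv, Done, Hold, Grant}
E[¬start U valid]: least fixpoint, start Z0 = Sat(valid) = {Done, Hold, Grant}, add states in Sat(¬start) with some successor in Z. Z1 = {Halt, Done, Hold, Grant}; fixed.
Sat(E[¬start U valid]) = {Halt, Done, Hold, Grant}
A[valid U E[¬start U valid]]: least fixpoint, start Z0 = Sat(E[¬start U valid]) = {Halt, Done, Hold, Grant}, add states in Sat(valid) with every successor in Z. Already a fixed point.
Sat(A[valid U E[¬start U valid]]) = {Halt, Done, Hold, Grant}

{Halt, Done, Hold, Grant}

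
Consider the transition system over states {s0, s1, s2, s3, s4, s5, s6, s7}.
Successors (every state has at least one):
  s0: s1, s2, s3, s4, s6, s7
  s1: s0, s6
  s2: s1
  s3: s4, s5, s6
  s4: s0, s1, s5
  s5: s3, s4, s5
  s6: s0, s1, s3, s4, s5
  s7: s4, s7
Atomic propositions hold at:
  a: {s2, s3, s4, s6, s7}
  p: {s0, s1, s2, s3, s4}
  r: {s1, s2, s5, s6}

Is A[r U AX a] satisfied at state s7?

Yes

Sat(AX a) = {s : every successor in {s2, s3, s4, s6, s7}} = {s7}
A[r U AX a]: least fixpoint, start Z0 = Sat(AX a) = {s7}, add states in Sat(r) with every successor in Z. Already a fixed point.
Sat(A[r U AX a]) = {s7}
s7 ∈ Sat(A[r U AX a]) = {s7}, so the formula holds at s7.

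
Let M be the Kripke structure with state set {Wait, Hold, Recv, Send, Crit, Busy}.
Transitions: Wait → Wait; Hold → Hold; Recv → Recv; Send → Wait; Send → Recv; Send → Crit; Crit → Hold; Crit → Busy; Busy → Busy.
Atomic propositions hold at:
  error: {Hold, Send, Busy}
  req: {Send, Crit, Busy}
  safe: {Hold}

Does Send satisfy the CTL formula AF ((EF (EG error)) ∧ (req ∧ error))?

EG error: greatest fixpoint, start Z0 = {Hold, Send, Busy}, keep only states in Sat with some successor in Z. Z1 = {Hold, Busy}; fixed.
Sat(EG error) = {Hold, Busy}
EF (EG error): least fixpoint, start Z0 = {Hold, Busy}, add states with some successor in Z. Z1 = {Hold, Crit, Busy}; Z2 = {Hold, Send, Crit, Busy}; fixed.
Sat(EF (EG error)) = {Hold, Send, Crit, Busy}
Sat(req ∧ error) = {Send, Busy}
Sat((EF (EG error)) ∧ (req ∧ error)) = {Send, Busy}
AF ((EF (EG error)) ∧ (req ∧ error)): least fixpoint, start Z0 = {Send, Busy}, add states with every successor in Z. Already a fixed point.
Sat(AF ((EF (EG error)) ∧ (req ∧ error))) = {Send, Busy}
Send ∈ Sat(AF ((EF (EG error)) ∧ (req ∧ error))) = {Send, Busy}, so the formula holds at Send.

Yes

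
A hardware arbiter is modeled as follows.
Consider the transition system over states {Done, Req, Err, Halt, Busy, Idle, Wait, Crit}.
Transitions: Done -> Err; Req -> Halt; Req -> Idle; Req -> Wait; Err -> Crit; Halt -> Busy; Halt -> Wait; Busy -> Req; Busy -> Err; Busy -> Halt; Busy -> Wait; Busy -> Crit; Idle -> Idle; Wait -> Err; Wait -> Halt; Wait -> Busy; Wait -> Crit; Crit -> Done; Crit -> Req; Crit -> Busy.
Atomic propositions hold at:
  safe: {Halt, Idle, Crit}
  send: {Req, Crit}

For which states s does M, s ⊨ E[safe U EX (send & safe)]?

{Err, Halt, Busy, Wait, Crit}

Sat(send & safe) = {Crit}
Sat(EX (send & safe)) = {s : some successor in {Crit}} = {Err, Busy, Wait}
E[safe U EX (send & safe)]: least fixpoint, start Z0 = Sat(EX (send & safe)) = {Err, Busy, Wait}, add states in Sat(safe) with some successor in Z. Z1 = {Err, Halt, Busy, Wait, Crit}; fixed.
Sat(E[safe U EX (send & safe)]) = {Err, Halt, Busy, Wait, Crit}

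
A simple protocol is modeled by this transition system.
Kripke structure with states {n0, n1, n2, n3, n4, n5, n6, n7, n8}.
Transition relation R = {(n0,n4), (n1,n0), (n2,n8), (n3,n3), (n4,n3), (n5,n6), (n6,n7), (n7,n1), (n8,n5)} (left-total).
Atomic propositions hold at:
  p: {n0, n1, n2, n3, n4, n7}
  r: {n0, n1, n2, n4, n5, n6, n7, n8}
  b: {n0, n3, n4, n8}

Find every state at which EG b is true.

EG b: greatest fixpoint, start Z0 = {n0, n3, n4, n8}, keep only states in Sat with some successor in Z. Z1 = {n0, n3, n4}; fixed.
Sat(EG b) = {n0, n3, n4}

{n0, n3, n4}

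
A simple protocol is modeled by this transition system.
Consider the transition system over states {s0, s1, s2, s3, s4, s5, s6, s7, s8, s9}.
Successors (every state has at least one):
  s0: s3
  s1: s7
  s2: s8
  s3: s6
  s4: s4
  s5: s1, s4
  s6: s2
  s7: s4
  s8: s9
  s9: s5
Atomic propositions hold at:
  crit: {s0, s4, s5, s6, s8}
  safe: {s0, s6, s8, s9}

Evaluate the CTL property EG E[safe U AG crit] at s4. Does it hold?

Yes

AG crit: greatest fixpoint, start Z0 = {s0, s4, s5, s6, s8}, keep only states in Sat with every successor in Z. Z1 = {s4}; fixed.
Sat(AG crit) = {s4}
E[safe U AG crit]: least fixpoint, start Z0 = Sat(AG crit) = {s4}, add states in Sat(safe) with some successor in Z. Already a fixed point.
Sat(E[safe U AG crit]) = {s4}
EG E[safe U AG crit]: greatest fixpoint, start Z0 = {s4}, keep only states in Sat with some successor in Z. Already a fixed point.
Sat(EG E[safe U AG crit]) = {s4}
s4 ∈ Sat(EG E[safe U AG crit]) = {s4}, so the formula holds at s4.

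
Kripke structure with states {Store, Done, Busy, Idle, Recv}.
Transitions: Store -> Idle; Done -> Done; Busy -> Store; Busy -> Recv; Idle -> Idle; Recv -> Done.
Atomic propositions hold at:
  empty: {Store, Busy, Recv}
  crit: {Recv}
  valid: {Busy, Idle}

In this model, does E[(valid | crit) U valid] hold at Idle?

Yes

Sat(valid | crit) = {Busy, Idle, Recv}
E[(valid | crit) U valid]: least fixpoint, start Z0 = Sat(valid) = {Busy, Idle}, add states in Sat(valid | crit) with some successor in Z. Already a fixed point.
Sat(E[(valid | crit) U valid]) = {Busy, Idle}
Idle ∈ Sat(E[(valid | crit) U valid]) = {Busy, Idle}, so the formula holds at Idle.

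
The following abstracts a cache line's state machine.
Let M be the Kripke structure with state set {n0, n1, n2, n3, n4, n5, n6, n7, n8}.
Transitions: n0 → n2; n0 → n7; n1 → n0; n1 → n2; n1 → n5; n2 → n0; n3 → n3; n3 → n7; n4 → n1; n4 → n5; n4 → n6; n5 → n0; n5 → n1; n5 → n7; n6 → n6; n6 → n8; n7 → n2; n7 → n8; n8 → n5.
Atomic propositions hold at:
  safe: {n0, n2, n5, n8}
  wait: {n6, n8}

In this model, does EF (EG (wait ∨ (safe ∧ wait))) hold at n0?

No

Sat(safe ∧ wait) = {n8}
Sat(wait ∨ (safe ∧ wait)) = {n6, n8}
EG (wait ∨ (safe ∧ wait)): greatest fixpoint, start Z0 = {n6, n8}, keep only states in Sat with some successor in Z. Z1 = {n6}; fixed.
Sat(EG (wait ∨ (safe ∧ wait))) = {n6}
EF (EG (wait ∨ (safe ∧ wait))): least fixpoint, start Z0 = {n6}, add states with some successor in Z. Z1 = {n4, n6}; fixed.
Sat(EF (EG (wait ∨ (safe ∧ wait)))) = {n4, n6}
n0 ∉ Sat(EF (EG (wait ∨ (safe ∧ wait)))) = {n4, n6}, so the formula does not hold at n0.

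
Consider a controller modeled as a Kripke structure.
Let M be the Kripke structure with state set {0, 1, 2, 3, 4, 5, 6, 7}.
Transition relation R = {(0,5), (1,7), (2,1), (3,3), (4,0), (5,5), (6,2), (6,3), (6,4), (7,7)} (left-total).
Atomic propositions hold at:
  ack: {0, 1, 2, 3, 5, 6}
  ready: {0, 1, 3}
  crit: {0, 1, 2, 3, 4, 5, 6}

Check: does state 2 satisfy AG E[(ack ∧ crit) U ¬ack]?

Sat(ack ∧ crit) = {0, 1, 2, 3, 5, 6}
Sat(¬ack) = {4, 7}
E[(ack ∧ crit) U ¬ack]: least fixpoint, start Z0 = Sat(¬ack) = {4, 7}, add states in Sat(ack ∧ crit) with some successor in Z. Z1 = {1, 4, 6, 7}; Z2 = {1, 2, 4, 6, 7}; fixed.
Sat(E[(ack ∧ crit) U ¬ack]) = {1, 2, 4, 6, 7}
AG E[(ack ∧ crit) U ¬ack]: greatest fixpoint, start Z0 = {1, 2, 4, 6, 7}, keep only states in Sat with every successor in Z. Z1 = {1, 2, 7}; fixed.
Sat(AG E[(ack ∧ crit) U ¬ack]) = {1, 2, 7}
2 ∈ Sat(AG E[(ack ∧ crit) U ¬ack]) = {1, 2, 7}, so the formula holds at 2.

Yes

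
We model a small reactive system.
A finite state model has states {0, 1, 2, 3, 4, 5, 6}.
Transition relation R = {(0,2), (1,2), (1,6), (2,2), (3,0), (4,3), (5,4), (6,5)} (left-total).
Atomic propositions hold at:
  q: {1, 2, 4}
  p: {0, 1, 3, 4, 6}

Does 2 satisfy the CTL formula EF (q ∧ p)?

No

Sat(q ∧ p) = {1, 4}
EF (q ∧ p): least fixpoint, start Z0 = {1, 4}, add states with some successor in Z. Z1 = {1, 4, 5}; Z2 = {1, 4, 5, 6}; fixed.
Sat(EF (q ∧ p)) = {1, 4, 5, 6}
2 ∉ Sat(EF (q ∧ p)) = {1, 4, 5, 6}, so the formula does not hold at 2.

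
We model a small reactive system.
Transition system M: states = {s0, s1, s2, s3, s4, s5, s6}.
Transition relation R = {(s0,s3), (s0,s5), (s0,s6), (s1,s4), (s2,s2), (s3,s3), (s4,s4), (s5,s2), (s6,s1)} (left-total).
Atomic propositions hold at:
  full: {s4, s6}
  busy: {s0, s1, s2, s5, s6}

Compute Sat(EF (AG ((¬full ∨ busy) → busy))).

Sat(¬full) = {s0, s1, s2, s3, s5}
Sat(¬full ∨ busy) = {s0, s1, s2, s3, s5, s6}
Sat((¬full ∨ busy) → busy) = {s0, s1, s2, s4, s5, s6}
AG ((¬full ∨ busy) → busy): greatest fixpoint, start Z0 = {s0, s1, s2, s4, s5, s6}, keep only states in Sat with every successor in Z. Z1 = {s1, s2, s4, s5, s6}; fixed.
Sat(AG ((¬full ∨ busy) → busy)) = {s1, s2, s4, s5, s6}
EF (AG ((¬full ∨ busy) → busy)): least fixpoint, start Z0 = {s1, s2, s4, s5, s6}, add states with some successor in Z. Z1 = {s0, s1, s2, s4, s5, s6}; fixed.
Sat(EF (AG ((¬full ∨ busy) → busy))) = {s0, s1, s2, s4, s5, s6}

{s0, s1, s2, s4, s5, s6}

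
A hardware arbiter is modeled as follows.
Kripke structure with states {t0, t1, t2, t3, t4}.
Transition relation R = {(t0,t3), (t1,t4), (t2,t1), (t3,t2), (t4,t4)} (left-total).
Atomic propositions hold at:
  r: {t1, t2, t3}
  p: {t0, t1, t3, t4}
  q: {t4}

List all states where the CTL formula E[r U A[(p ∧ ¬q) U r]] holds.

{t0, t1, t2, t3}

Sat(¬q) = {t0, t1, t2, t3}
Sat(p ∧ ¬q) = {t0, t1, t3}
A[(p ∧ ¬q) U r]: least fixpoint, start Z0 = Sat(r) = {t1, t2, t3}, add states in Sat(p ∧ ¬q) with every successor in Z. Z1 = {t0, t1, t2, t3}; fixed.
Sat(A[(p ∧ ¬q) U r]) = {t0, t1, t2, t3}
E[r U A[(p ∧ ¬q) U r]]: least fixpoint, start Z0 = Sat(A[(p ∧ ¬q) U r]) = {t0, t1, t2, t3}, add states in Sat(r) with some successor in Z. Already a fixed point.
Sat(E[r U A[(p ∧ ¬q) U r]]) = {t0, t1, t2, t3}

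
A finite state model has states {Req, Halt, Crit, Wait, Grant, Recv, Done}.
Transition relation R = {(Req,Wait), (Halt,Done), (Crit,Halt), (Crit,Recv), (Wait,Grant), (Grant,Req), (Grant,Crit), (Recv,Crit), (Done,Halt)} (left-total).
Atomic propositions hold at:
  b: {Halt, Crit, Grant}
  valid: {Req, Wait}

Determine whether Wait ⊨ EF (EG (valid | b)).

Yes

Sat(valid | b) = {Req, Halt, Crit, Wait, Grant}
EG (valid | b): greatest fixpoint, start Z0 = {Req, Halt, Crit, Wait, Grant}, keep only states in Sat with some successor in Z. Z1 = {Req, Crit, Wait, Grant}; Z2 = {Req, Wait, Grant}; fixed.
Sat(EG (valid | b)) = {Req, Wait, Grant}
EF (EG (valid | b)): least fixpoint, start Z0 = {Req, Wait, Grant}, add states with some successor in Z. Already a fixed point.
Sat(EF (EG (valid | b))) = {Req, Wait, Grant}
Wait ∈ Sat(EF (EG (valid | b))) = {Req, Wait, Grant}, so the formula holds at Wait.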